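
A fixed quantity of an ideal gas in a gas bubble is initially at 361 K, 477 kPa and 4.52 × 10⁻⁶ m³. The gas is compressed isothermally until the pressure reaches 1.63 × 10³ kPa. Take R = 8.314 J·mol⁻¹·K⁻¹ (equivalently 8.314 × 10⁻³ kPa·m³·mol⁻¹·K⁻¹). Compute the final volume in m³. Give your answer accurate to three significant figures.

T constant ⇒ Boyle's law P V = const: T₂ = T₁; V₂ = V₁·(P₁/P₂) = 1.323e-06 m³.

V₂ ≈ 1.32e-06 m³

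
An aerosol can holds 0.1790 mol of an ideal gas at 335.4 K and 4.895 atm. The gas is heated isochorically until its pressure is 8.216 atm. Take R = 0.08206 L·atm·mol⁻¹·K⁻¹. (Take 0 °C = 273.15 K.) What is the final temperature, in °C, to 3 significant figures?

From PV = nRT: V₁ = nRT₁/P₁ = 1.006 L.
V constant ⇒ P ∝ T: V₂ = V₁; T₂ = T₁·(P₂/P₁) = 563.0 K.

T₂ ≈ 290 °C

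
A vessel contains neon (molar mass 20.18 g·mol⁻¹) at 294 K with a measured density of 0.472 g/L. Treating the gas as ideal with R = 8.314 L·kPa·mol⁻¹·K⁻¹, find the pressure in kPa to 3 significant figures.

ρ = PM/(RT) ⇒ P = ρRT/M = (0.472 × 8.314 × 294.0) / 20.18

P ≈ 57.2 kPa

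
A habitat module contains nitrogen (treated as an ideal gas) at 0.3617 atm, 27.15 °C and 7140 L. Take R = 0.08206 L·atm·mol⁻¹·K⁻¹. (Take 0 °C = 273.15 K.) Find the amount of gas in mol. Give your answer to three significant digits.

Convert: T = 300.30 K.
PV = nRT ⇒ n = PV/(RT) = (0.3617 × 7140) / (0.08206 × 300.30)

n ≈ 105 mol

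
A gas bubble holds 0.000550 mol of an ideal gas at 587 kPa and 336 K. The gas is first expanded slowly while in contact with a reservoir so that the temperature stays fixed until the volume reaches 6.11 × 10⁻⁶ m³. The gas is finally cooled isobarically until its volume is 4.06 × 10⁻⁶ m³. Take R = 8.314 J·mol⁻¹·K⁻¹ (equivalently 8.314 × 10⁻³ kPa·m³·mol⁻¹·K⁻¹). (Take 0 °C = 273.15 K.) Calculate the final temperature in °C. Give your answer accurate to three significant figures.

T₃ ≈ -49.9 °C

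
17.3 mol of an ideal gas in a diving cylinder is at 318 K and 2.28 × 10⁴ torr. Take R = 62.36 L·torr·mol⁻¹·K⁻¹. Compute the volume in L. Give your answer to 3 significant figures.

V ≈ 15.0 L

PV = nRT ⇒ V = nRT/P = (17.3 × 62.36 × 318) / 2.28e+04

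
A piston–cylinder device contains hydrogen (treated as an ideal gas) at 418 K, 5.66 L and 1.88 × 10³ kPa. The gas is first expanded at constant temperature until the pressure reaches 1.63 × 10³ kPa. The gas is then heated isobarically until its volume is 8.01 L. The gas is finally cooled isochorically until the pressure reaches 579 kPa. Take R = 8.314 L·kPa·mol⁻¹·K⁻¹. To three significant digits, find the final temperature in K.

T constant ⇒ Boyle's law P V = const: T₂ = T₁; V₂ = V₁·(P₁/P₂) = 6.528 L.
Isobaric, so V/T is constant: P₃ = P₂; T₃ = T₂·(V₃/V₂) = 512.9 K.
V constant ⇒ P ∝ T: V₄ = V₃; T₄ = T₃·(P₄/P₃) = 182.2 K.

T₄ ≈ 182 K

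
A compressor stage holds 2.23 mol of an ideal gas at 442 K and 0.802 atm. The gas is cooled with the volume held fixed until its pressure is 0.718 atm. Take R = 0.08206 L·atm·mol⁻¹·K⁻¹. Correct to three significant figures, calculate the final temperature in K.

T₂ ≈ 396 K

From PV = nRT: V₁ = nRT₁/P₁ = 100.9 L.
V constant ⇒ P ∝ T: V₂ = V₁; T₂ = T₁·(P₂/P₁) = 395.7 K.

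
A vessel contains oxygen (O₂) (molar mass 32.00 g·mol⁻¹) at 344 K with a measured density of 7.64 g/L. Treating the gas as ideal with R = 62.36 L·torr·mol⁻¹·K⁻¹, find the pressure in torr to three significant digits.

P ≈ 5.12e+03 torr

ρ = PM/(RT) ⇒ P = ρRT/M = (7.64 × 62.36 × 344.0) / 32.00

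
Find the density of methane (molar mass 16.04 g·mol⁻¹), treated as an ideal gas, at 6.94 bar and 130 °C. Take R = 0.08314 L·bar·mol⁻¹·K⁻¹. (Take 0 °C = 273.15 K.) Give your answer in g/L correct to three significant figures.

ρ = PM/(RT) = (6.94 × 16.04) / (0.08314 × 403.1)

ρ ≈ 3.32 g/L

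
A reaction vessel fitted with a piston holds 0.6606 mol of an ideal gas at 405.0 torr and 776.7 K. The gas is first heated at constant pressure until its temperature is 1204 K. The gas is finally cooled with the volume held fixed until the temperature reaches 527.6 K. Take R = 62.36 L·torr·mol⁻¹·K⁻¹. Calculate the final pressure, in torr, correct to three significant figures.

From PV = nRT: V₁ = nRT₁/P₁ = 79.00 L.
Isobaric, so V/T is constant: P₂ = P₁; V₂ = V₁·(T₂/T₁) = 122.5 L.
V constant ⇒ P ∝ T: V₃ = V₂; P₃ = P₂·(T₃/T₂) = 177.5 torr.

P₃ ≈ 177 torr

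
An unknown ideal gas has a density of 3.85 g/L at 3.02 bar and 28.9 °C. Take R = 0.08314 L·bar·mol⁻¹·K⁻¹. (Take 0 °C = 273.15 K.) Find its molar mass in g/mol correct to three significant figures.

M ≈ 32.0 g/mol

ρ = PM/(RT) ⇒ M = ρRT/P = (3.85 × 0.08314 × 302.0) / 3.02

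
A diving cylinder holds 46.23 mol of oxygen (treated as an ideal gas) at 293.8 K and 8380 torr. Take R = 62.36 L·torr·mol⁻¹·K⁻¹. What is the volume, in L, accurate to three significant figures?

V ≈ 101 L

PV = nRT ⇒ V = nRT/P = (46.23 × 62.36 × 293.8) / 8380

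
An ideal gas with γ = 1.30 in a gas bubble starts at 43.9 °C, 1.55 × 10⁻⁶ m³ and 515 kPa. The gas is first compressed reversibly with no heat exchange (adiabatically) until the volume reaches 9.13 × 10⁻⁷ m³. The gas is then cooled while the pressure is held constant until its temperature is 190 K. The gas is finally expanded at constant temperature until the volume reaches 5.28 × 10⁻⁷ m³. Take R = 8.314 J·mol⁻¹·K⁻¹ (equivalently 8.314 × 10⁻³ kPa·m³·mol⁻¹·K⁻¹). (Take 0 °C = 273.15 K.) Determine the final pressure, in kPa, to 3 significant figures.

P₄ ≈ 906 kPa

Convert: T₁ = 317.0 K.
Adiabatic (γ = 1.30), T V^(γ−1) and P V^γ constant: T₂ = T₁·(V₁/V₂)^(γ−1) = 371.6 K; P₂ = P₁·(V₁/V₂)^γ = 1025 kPa.
Isobaric, so V/T is constant: P₃ = P₂; V₃ = V₂·(T₃/T₂) = 4.668e-07 m³.
T constant ⇒ Boyle's law P V = const: T₄ = T₃; P₄ = P₃·(V₃/V₄) = 906.0 kPa.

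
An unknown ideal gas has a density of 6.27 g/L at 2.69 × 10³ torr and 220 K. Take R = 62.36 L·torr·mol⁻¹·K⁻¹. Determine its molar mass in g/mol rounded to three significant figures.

ρ = PM/(RT) ⇒ M = ρRT/P = (6.27 × 62.36 × 220.0) / 2.69e+03

M ≈ 32.0 g/mol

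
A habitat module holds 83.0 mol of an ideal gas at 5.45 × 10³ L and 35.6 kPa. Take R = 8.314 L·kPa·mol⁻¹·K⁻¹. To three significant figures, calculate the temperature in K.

T ≈ 281 K

PV = nRT ⇒ T = PV/(nR) = (35.6 × 5.45e+03) / (83.0 × 8.314)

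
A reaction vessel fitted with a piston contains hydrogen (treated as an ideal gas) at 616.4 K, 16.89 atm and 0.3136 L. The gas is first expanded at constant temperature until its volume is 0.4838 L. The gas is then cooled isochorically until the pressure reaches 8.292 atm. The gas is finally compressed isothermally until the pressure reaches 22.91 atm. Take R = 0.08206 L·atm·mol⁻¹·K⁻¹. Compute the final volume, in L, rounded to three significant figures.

V₄ ≈ 0.175 L

Isothermal, so P V is constant: T₂ = T₁; P₂ = P₁·(V₁/V₂) = 10.95 atm.
Isochoric, so P/T is constant: V₃ = V₂; T₃ = T₂·(P₃/P₂) = 466.9 K.
T constant ⇒ Boyle's law P V = const: T₄ = T₃; V₄ = V₃·(P₃/P₄) = 0.1751 L.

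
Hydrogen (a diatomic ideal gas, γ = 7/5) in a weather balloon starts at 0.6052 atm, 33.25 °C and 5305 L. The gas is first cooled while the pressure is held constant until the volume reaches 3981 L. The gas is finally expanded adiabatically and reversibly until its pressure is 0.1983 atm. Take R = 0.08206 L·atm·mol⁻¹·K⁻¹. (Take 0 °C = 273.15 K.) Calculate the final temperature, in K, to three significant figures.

Convert: T₁ = 306.4 K.
Isobaric, so V/T is constant: P₂ = P₁; T₂ = T₁·(V₂/V₁) = 229.9 K.
Adiabatic (γ = 7/5), T V^(γ−1) and P V^γ constant: T₃ = T₂·(P₃/P₂)^((γ−1)/γ) = 167.2 K; V₃ = V₂·(P₂/P₃)^(1/γ) = 8833 L.

T₃ ≈ 167 K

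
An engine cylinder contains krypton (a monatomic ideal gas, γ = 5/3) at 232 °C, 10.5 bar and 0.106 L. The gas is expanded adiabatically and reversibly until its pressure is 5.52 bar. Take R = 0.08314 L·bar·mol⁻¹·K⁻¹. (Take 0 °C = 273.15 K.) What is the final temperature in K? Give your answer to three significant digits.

T₂ ≈ 391 K

Convert: T₁ = 505.1 K.
Adiabatic (γ = 5/3), T V^(γ−1) and P V^γ constant: T₂ = T₁·(P₂/P₁)^((γ−1)/γ) = 390.6 K; V₂ = V₁·(P₁/P₂)^(1/γ) = 0.1559 L.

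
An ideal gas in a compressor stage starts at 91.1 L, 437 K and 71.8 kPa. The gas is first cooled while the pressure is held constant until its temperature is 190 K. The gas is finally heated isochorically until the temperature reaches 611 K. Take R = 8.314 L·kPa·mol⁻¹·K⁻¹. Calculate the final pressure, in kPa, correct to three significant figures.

P constant ⇒ V ∝ T: P₂ = P₁; V₂ = V₁·(T₂/T₁) = 39.61 L.
Isochoric, so P/T is constant: V₃ = V₂; P₃ = P₂·(T₃/T₂) = 230.9 kPa.

P₃ ≈ 231 kPa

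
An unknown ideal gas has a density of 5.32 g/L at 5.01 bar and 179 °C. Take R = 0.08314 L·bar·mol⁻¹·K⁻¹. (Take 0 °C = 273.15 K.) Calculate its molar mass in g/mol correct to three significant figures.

ρ = PM/(RT) ⇒ M = ρRT/P = (5.32 × 0.08314 × 452.1) / 5.01

M ≈ 39.9 g/mol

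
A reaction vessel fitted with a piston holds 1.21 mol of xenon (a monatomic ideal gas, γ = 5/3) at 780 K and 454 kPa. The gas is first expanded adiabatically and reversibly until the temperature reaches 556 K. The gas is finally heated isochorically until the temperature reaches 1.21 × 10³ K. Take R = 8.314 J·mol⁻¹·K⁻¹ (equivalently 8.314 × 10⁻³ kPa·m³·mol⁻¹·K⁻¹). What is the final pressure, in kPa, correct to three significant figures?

From PV = nRT: V₁ = nRT₁/P₁ = 0.01728 m³.
Adiabatic (γ = 5/3), T V^(γ−1) and P V^γ constant: P₂ = P₁·(T₂/T₁)^(γ/(γ−1)) = 194.8 kPa; V₂ = V₁·(T₁/T₂)^(1/(γ−1)) = 0.02872 m³.
V constant ⇒ P ∝ T: V₃ = V₂; P₃ = P₂·(T₃/T₂) = 423.9 kPa.

P₃ ≈ 424 kPa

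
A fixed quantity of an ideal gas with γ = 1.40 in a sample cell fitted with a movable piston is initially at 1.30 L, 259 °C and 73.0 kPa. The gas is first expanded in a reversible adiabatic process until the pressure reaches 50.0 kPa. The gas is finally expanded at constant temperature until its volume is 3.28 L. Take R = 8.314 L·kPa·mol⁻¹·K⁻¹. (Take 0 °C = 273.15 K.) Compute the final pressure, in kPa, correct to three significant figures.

Convert: T₁ = 532.1 K.
Adiabatic (γ = 1.40), T V^(γ−1) and P V^γ constant: T₂ = T₁·(P₂/P₁)^((γ−1)/γ) = 477.6 K; V₂ = V₁·(P₁/P₂)^(1/γ) = 1.703 L.
T constant ⇒ Boyle's law P V = const: T₃ = T₂; P₃ = P₂·(V₂/V₃) = 25.97 kPa.

P₃ ≈ 26.0 kPa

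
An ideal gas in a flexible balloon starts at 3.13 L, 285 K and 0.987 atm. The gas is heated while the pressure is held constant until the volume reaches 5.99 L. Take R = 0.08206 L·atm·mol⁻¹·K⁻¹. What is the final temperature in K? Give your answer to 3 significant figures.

T₂ ≈ 545 K

Isobaric, so V/T is constant: P₂ = P₁; T₂ = T₁·(V₂/V₁) = 545.4 K.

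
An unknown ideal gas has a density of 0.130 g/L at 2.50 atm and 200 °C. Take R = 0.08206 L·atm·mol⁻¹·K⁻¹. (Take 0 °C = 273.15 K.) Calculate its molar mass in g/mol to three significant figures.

M ≈ 2.02 g/mol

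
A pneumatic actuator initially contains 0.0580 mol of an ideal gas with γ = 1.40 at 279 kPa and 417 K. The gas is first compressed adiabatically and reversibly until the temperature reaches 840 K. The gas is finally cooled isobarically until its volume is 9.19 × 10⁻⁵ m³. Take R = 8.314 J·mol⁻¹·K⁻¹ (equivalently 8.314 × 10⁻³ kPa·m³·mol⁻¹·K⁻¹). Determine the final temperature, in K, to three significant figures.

From PV = nRT: V₁ = nRT₁/P₁ = 0.0007207 m³.
Adiabatic (γ = 1.40), T V^(γ−1) and P V^γ constant: P₂ = P₁·(T₂/T₁)^(γ/(γ−1)) = 3237 kPa; V₂ = V₁·(T₁/T₂)^(1/(γ−1)) = 0.0001251 m³.
Isobaric, so V/T is constant: P₃ = P₂; T₃ = T₂·(V₃/V₂) = 616.9 K.

T₃ ≈ 617 K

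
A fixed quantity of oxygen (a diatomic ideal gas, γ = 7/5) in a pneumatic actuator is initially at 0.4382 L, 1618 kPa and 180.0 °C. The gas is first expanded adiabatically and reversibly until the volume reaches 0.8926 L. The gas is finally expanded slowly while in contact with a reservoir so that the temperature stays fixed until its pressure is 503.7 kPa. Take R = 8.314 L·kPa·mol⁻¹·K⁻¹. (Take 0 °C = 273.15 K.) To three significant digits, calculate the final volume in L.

V₃ ≈ 1.06 L

Convert: T₁ = 453.1 K.
Reversible adiabatic, γ = 7/5: T₂ = T₁·(V₁/V₂)^(γ−1) = 340.9 K; P₂ = P₁·(V₁/V₂)^γ = 597.6 kPa.
Isothermal, so P V is constant: T₃ = T₂; V₃ = V₂·(P₂/P₃) = 1.059 L.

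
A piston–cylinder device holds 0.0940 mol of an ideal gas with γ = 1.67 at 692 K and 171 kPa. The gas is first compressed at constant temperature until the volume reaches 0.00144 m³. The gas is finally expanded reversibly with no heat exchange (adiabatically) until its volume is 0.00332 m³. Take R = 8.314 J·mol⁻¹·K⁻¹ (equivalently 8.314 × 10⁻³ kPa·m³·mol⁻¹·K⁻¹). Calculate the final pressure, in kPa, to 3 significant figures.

P₃ ≈ 93.1 kPa

From PV = nRT: V₁ = nRT₁/P₁ = 0.003163 m³.
Isothermal, so P V is constant: T₂ = T₁; P₂ = P₁·(V₁/V₂) = 375.6 kPa.
Reversible adiabatic, γ = 1.67: T₃ = T₂·(V₂/V₃)^(γ−1) = 395.4 K; P₃ = P₂·(V₂/V₃)^γ = 93.08 kPa.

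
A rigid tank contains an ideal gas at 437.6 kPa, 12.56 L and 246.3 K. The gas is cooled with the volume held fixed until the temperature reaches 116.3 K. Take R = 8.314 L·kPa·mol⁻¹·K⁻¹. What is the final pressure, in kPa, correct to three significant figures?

P₂ ≈ 207 kPa

V constant ⇒ P ∝ T: V₂ = V₁; P₂ = P₁·(T₂/T₁) = 206.6 kPa.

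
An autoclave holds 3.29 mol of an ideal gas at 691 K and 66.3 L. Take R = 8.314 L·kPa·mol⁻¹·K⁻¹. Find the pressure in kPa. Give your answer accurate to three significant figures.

P ≈ 285 kPa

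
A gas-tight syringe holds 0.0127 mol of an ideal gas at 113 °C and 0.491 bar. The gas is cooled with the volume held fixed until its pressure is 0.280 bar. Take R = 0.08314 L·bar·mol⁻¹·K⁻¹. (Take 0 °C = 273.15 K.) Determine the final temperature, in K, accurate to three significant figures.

T₂ ≈ 220 K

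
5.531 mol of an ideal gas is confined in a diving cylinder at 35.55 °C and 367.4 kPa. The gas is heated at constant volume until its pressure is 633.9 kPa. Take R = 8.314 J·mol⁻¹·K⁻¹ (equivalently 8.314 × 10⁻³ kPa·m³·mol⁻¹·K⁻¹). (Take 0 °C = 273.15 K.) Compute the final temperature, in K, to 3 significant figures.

T₂ ≈ 533 K

Convert: T₁ = 308.7 K.
From PV = nRT: V₁ = nRT₁/P₁ = 0.03864 m³.
V constant ⇒ P ∝ T: V₂ = V₁; T₂ = T₁·(P₂/P₁) = 532.6 K.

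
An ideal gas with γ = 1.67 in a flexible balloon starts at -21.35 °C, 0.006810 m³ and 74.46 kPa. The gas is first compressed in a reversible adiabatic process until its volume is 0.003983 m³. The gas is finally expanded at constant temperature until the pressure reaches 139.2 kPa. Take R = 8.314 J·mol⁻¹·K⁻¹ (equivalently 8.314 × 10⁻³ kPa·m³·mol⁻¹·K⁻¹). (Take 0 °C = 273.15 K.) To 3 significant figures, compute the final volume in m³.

V₃ ≈ 0.00522 m³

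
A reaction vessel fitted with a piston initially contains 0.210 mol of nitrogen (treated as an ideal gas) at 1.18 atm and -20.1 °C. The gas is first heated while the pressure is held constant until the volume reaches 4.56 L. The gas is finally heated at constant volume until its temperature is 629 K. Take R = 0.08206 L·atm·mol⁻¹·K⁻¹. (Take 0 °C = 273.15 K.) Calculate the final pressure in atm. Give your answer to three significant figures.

P₃ ≈ 2.38 atm

Convert: T₁ = 253.0 K.
From PV = nRT: V₁ = nRT₁/P₁ = 3.696 L.
P constant ⇒ V ∝ T: P₂ = P₁; T₂ = T₁·(V₂/V₁) = 312.2 K.
V constant ⇒ P ∝ T: V₃ = V₂; P₃ = P₂·(T₃/T₂) = 2.377 atm.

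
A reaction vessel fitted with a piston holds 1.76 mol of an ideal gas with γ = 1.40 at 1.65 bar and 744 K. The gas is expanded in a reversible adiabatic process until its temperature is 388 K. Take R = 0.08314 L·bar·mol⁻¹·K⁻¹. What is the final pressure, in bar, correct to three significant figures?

P₂ ≈ 0.169 bar

From PV = nRT: V₁ = nRT₁/P₁ = 65.98 L.
Adiabatic (γ = 1.40), T V^(γ−1) and P V^γ constant: P₂ = P₁·(T₂/T₁)^(γ/(γ−1)) = 0.1690 bar; V₂ = V₁·(T₁/T₂)^(1/(γ−1)) = 335.9 L.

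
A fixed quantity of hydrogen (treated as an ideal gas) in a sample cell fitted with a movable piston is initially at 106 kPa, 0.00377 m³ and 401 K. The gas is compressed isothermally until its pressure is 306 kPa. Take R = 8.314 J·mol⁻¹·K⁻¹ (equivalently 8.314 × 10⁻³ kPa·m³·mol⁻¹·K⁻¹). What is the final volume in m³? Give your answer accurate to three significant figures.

Isothermal, so P V is constant: T₂ = T₁; V₂ = V₁·(P₁/P₂) = 0.001306 m³.

V₂ ≈ 0.00131 m³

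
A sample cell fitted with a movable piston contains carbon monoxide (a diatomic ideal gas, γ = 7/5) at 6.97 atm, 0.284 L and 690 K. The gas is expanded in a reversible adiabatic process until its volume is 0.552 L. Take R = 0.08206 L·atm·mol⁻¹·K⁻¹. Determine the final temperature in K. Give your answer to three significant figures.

T₂ ≈ 529 K

Adiabatic (γ = 7/5), T V^(γ−1) and P V^γ constant: T₂ = T₁·(V₁/V₂)^(γ−1) = 528.9 K; P₂ = P₁·(V₁/V₂)^γ = 2.749 atm.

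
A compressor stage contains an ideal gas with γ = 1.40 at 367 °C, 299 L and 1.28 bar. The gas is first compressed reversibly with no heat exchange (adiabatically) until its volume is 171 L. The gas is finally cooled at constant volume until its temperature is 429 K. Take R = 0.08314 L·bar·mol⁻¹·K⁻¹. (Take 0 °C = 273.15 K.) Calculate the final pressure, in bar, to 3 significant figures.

P₃ ≈ 1.50 bar

Convert: T₁ = 640.1 K.
Adiabatic (γ = 1.40), T V^(γ−1) and P V^γ constant: T₂ = T₁·(V₁/V₂)^(γ−1) = 800.5 K; P₂ = P₁·(V₁/V₂)^γ = 2.799 bar.
Isochoric, so P/T is constant: V₃ = V₂; P₃ = P₂·(T₃/T₂) = 1.500 bar.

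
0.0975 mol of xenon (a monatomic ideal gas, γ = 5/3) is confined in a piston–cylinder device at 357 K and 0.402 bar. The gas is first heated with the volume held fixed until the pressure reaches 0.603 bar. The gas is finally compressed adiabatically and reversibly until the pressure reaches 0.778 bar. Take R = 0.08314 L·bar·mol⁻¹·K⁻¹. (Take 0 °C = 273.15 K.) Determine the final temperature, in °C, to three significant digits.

T₃ ≈ 320 °C

From PV = nRT: V₁ = nRT₁/P₁ = 7.199 L.
Isochoric, so P/T is constant: V₂ = V₁; T₂ = T₁·(P₂/P₁) = 535.5 K.
Adiabatic (γ = 5/3), T V^(γ−1) and P V^γ constant: T₃ = T₂·(P₃/P₂)^((γ−1)/γ) = 593.0 K; V₃ = V₂·(P₂/P₃)^(1/γ) = 6.178 L.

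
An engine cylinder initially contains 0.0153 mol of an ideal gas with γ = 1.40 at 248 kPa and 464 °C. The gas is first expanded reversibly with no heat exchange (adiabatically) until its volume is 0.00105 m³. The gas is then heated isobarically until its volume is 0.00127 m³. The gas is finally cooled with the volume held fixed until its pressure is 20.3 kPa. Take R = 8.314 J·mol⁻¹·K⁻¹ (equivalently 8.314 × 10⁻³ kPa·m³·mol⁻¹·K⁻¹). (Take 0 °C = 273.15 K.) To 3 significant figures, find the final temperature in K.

T₄ ≈ 203 K

Convert: T₁ = 737.1 K.
From PV = nRT: V₁ = nRT₁/P₁ = 0.0003781 m³.
Adiabatic (γ = 1.40), T V^(γ−1) and P V^γ constant: T₂ = T₁·(V₁/V₂)^(γ−1) = 489.9 K; P₂ = P₁·(V₁/V₂)^γ = 59.35 kPa.
Isobaric, so V/T is constant: P₃ = P₂; T₃ = T₂·(V₃/V₂) = 592.6 K.
V constant ⇒ P ∝ T: V₄ = V₃; T₄ = T₃·(P₄/P₃) = 202.7 K.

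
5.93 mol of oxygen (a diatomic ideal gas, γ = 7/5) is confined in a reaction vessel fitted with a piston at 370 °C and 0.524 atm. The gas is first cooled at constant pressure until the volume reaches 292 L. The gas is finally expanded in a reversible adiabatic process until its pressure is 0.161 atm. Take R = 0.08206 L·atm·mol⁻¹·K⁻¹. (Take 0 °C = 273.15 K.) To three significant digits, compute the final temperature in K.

T₃ ≈ 224 K

Convert: T₁ = 643.1 K.
From PV = nRT: V₁ = nRT₁/P₁ = 597.3 L.
P constant ⇒ V ∝ T: P₂ = P₁; T₂ = T₁·(V₂/V₁) = 314.4 K.
Reversible adiabatic, γ = 7/5: T₃ = T₂·(P₃/P₂)^((γ−1)/γ) = 224.4 K; V₃ = V₂·(P₂/P₃)^(1/γ) = 678.4 L.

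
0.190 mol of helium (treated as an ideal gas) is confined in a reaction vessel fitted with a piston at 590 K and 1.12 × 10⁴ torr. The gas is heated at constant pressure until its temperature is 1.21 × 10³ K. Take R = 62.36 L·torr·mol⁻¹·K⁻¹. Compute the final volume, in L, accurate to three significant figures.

From PV = nRT: V₁ = nRT₁/P₁ = 0.6242 L.
P constant ⇒ V ∝ T: P₂ = P₁; V₂ = V₁·(T₂/T₁) = 1.280 L.

V₂ ≈ 1.28 L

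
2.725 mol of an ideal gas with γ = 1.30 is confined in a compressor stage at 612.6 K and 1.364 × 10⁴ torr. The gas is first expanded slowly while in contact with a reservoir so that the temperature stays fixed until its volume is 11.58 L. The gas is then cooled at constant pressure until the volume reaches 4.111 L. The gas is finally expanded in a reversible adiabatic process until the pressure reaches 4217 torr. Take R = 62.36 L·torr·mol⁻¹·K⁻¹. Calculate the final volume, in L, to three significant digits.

From PV = nRT: V₁ = nRT₁/P₁ = 7.632 L.
Isothermal, so P V is constant: T₂ = T₁; P₂ = P₁·(V₁/V₂) = 8990 torr.
P constant ⇒ V ∝ T: P₃ = P₂; T₃ = T₂·(V₃/V₂) = 217.5 K.
Adiabatic (γ = 1.30), T V^(γ−1) and P V^γ constant: T₄ = T₃·(P₄/P₃)^((γ−1)/γ) = 182.6 K; V₄ = V₃·(P₃/P₄)^(1/γ) = 7.359 L.

V₄ ≈ 7.36 L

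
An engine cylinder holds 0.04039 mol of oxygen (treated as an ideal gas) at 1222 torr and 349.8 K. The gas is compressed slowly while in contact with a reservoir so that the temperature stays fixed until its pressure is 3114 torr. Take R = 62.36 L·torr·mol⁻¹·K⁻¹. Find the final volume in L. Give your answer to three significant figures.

From PV = nRT: V₁ = nRT₁/P₁ = 0.7210 L.
T constant ⇒ Boyle's law P V = const: T₂ = T₁; V₂ = V₁·(P₁/P₂) = 0.2829 L.

V₂ ≈ 0.283 L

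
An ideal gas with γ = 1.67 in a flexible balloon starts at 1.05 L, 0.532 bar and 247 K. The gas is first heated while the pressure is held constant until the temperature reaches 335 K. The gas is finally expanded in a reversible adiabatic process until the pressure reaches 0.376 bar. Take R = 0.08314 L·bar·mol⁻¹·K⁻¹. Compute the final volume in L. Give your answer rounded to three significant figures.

Isobaric, so V/T is constant: P₂ = P₁; V₂ = V₁·(T₂/T₁) = 1.424 L.
Reversible adiabatic, γ = 1.67: T₃ = T₂·(P₃/P₂)^((γ−1)/γ) = 291.5 K; V₃ = V₂·(P₂/P₃)^(1/γ) = 1.753 L.

V₃ ≈ 1.75 L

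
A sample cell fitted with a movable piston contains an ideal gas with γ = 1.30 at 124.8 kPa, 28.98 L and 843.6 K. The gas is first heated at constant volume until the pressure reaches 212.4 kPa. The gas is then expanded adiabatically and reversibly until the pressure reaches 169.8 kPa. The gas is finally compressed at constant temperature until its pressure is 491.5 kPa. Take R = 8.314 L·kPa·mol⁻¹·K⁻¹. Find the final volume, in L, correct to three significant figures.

V₄ ≈ 11.9 L

Isochoric, so P/T is constant: V₂ = V₁; T₂ = T₁·(P₂/P₁) = 1436 K.
Reversible adiabatic, γ = 1.30: T₃ = T₂·(P₃/P₂)^((γ−1)/γ) = 1363 K; V₃ = V₂·(P₂/P₃)^(1/γ) = 34.43 L.
T constant ⇒ Boyle's law P V = const: T₄ = T₃; V₄ = V₃·(P₃/P₄) = 11.89 L.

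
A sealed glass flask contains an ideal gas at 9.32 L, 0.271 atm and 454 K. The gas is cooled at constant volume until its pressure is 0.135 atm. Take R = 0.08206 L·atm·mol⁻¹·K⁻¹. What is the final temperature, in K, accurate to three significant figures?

V constant ⇒ P ∝ T: V₂ = V₁; T₂ = T₁·(P₂/P₁) = 226.2 K.

T₂ ≈ 226 K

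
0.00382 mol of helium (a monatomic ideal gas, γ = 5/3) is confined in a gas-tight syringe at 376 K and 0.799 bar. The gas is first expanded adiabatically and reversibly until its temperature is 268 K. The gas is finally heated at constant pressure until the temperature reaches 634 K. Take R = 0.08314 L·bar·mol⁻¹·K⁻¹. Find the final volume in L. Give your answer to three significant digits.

From PV = nRT: V₁ = nRT₁/P₁ = 0.1495 L.
Adiabatic (γ = 5/3), T V^(γ−1) and P V^γ constant: P₂ = P₁·(T₂/T₁)^(γ/(γ−1)) = 0.3427 bar; V₂ = V₁·(T₁/T₂)^(1/(γ−1)) = 0.2484 L.
P constant ⇒ V ∝ T: P₃ = P₂; V₃ = V₂·(T₃/T₂) = 0.5876 L.

V₃ ≈ 0.588 L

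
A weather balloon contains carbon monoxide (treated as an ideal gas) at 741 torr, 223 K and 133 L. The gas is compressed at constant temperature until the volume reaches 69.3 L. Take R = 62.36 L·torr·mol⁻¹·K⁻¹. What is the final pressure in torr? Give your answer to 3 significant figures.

P₂ ≈ 1.42e+03 torr

Isothermal, so P V is constant: T₂ = T₁; P₂ = P₁·(V₁/V₂) = 1422 torr.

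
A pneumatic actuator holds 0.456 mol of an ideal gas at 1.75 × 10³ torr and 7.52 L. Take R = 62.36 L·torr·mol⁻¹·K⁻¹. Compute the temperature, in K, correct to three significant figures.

PV = nRT ⇒ T = PV/(nR) = (1.75e+03 × 7.52) / (0.456 × 62.36)

T ≈ 463 K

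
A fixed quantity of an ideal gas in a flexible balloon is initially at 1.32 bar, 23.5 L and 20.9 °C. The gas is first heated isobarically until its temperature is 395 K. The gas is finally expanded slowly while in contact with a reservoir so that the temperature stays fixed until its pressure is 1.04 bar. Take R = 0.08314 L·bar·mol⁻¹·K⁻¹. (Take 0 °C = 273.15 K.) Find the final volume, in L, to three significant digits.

Convert: T₁ = 294.0 K.
P constant ⇒ V ∝ T: P₂ = P₁; V₂ = V₁·(T₂/T₁) = 31.57 L.
Isothermal, so P V is constant: T₃ = T₂; V₃ = V₂·(P₂/P₃) = 40.07 L.

V₃ ≈ 40.1 L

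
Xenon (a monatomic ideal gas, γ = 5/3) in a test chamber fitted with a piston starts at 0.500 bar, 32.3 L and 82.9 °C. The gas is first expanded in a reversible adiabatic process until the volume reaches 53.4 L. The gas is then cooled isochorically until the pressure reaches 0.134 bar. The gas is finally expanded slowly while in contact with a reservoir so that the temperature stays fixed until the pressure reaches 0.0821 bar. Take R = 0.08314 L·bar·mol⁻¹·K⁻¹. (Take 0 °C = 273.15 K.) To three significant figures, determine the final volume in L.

V₄ ≈ 87.2 L

Convert: T₁ = 356.0 K.
Reversible adiabatic, γ = 5/3: T₂ = T₁·(V₁/V₂)^(γ−1) = 254.7 K; P₂ = P₁·(V₁/V₂)^γ = 0.2163 bar.
Isochoric, so P/T is constant: V₃ = V₂; T₃ = T₂·(P₃/P₂) = 157.8 K.
Isothermal, so P V is constant: T₄ = T₃; V₄ = V₃·(P₃/P₄) = 87.16 L.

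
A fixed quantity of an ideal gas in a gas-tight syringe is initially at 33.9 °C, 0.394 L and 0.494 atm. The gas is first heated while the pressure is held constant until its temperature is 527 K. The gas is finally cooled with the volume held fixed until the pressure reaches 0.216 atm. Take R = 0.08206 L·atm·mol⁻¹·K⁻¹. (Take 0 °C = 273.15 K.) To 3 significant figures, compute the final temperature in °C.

T₃ ≈ -42.7 °C

Convert: T₁ = 307.0 K.
P constant ⇒ V ∝ T: P₂ = P₁; V₂ = V₁·(T₂/T₁) = 0.6762 L.
Isochoric, so P/T is constant: V₃ = V₂; T₃ = T₂·(P₃/P₂) = 230.4 K.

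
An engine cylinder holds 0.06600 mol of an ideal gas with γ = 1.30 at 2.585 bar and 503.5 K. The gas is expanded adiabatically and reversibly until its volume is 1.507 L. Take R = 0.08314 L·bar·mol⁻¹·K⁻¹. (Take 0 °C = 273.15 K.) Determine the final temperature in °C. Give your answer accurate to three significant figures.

T₂ ≈ 181 °C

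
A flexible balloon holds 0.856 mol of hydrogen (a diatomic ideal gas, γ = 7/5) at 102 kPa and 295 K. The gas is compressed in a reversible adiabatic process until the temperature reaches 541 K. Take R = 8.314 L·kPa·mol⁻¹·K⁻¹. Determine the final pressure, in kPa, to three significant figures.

From PV = nRT: V₁ = nRT₁/P₁ = 20.58 L.
Adiabatic (γ = 7/5), T V^(γ−1) and P V^γ constant: P₂ = P₁·(T₂/T₁)^(γ/(γ−1)) = 851.9 kPa; V₂ = V₁·(T₁/T₂)^(1/(γ−1)) = 4.519 L.

P₂ ≈ 852 kPa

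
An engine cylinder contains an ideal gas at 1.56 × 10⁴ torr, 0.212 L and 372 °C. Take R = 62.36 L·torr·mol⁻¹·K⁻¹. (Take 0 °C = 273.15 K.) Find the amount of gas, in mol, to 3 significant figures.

n ≈ 0.0822 mol

Convert: T = 645.15 K.
PV = nRT ⇒ n = PV/(RT) = (1.56e+04 × 0.212) / (62.36 × 645.15)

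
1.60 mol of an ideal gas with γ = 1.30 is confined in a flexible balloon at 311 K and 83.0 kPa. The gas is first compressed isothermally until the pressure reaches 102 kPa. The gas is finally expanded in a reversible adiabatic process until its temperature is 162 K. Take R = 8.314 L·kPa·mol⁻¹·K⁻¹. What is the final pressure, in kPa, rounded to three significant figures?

P₃ ≈ 6.04 kPa

From PV = nRT: V₁ = nRT₁/P₁ = 49.84 L.
T constant ⇒ Boyle's law P V = const: T₂ = T₁; V₂ = V₁·(P₁/P₂) = 40.56 L.
Reversible adiabatic, γ = 1.30: P₃ = P₂·(T₃/T₂)^(γ/(γ−1)) = 6.042 kPa; V₃ = V₂·(T₂/T₃)^(1/(γ−1)) = 356.6 L.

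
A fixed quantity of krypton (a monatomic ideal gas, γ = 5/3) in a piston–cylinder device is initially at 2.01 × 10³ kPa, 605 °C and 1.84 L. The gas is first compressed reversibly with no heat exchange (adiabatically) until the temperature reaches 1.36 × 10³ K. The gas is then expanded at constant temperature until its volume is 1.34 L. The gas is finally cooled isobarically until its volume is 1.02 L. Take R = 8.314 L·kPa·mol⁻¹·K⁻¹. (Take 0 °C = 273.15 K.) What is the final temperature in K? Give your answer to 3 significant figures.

T₄ ≈ 1.04e+03 K

Convert: T₁ = 878.1 K.
Reversible adiabatic, γ = 5/3: P₂ = P₁·(T₂/T₁)^(γ/(γ−1)) = 6000 kPa; V₂ = V₁·(T₁/T₂)^(1/(γ−1)) = 0.9547 L.
T constant ⇒ Boyle's law P V = const: T₃ = T₂; P₃ = P₂·(V₂/V₃) = 4274 kPa.
P constant ⇒ V ∝ T: P₄ = P₃; T₄ = T₃·(V₄/V₃) = 1035 K.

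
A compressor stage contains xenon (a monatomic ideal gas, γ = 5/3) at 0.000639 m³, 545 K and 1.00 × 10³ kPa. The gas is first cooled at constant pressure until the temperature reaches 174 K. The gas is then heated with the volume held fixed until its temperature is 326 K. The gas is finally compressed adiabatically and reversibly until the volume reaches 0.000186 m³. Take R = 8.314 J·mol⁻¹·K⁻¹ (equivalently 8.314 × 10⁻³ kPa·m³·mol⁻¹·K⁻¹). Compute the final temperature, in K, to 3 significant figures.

T₄ ≈ 347 K

P constant ⇒ V ∝ T: P₂ = P₁; V₂ = V₁·(T₂/T₁) = 0.0002040 m³.
Isochoric, so P/T is constant: V₃ = V₂; P₃ = P₂·(T₃/T₂) = 1874 kPa.
Reversible adiabatic, γ = 5/3: T₄ = T₃·(V₃/V₄)^(γ−1) = 346.7 K; P₄ = P₃·(V₃/V₄)^γ = 2186 kPa.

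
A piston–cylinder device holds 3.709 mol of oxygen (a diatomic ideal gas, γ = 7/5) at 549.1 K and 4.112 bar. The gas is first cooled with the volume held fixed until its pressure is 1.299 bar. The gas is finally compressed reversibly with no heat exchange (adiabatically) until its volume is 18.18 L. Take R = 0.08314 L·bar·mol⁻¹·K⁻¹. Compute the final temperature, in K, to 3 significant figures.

From PV = nRT: V₁ = nRT₁/P₁ = 41.18 L.
Isochoric, so P/T is constant: V₂ = V₁; T₂ = T₁·(P₂/P₁) = 173.5 K.
Reversible adiabatic, γ = 7/5: T₃ = T₂·(V₂/V₃)^(γ−1) = 240.6 K; P₃ = P₂·(V₂/V₃)^γ = 4.080 bar.

T₃ ≈ 241 K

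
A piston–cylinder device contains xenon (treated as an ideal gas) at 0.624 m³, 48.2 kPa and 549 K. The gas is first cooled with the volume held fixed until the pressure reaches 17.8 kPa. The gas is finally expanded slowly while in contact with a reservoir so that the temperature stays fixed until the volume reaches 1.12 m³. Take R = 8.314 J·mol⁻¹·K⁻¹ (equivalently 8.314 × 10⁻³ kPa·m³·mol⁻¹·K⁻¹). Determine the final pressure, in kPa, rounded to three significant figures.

Isochoric, so P/T is constant: V₂ = V₁; T₂ = T₁·(P₂/P₁) = 202.7 K.
Isothermal, so P V is constant: T₃ = T₂; P₃ = P₂·(V₂/V₃) = 9.917 kPa.

P₃ ≈ 9.92 kPa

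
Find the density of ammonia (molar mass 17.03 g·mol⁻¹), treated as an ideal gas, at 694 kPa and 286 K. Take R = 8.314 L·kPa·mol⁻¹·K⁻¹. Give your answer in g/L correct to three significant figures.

ρ ≈ 4.97 g/L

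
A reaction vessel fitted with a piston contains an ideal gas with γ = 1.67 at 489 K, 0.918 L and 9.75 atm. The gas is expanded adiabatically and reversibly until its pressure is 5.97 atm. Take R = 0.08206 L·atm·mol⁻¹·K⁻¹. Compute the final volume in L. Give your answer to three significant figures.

V₂ ≈ 1.23 L

Adiabatic (γ = 1.67), T V^(γ−1) and P V^γ constant: T₂ = T₁·(P₂/P₁)^((γ−1)/γ) = 401.6 K; V₂ = V₁·(P₁/P₂)^(1/γ) = 1.231 L.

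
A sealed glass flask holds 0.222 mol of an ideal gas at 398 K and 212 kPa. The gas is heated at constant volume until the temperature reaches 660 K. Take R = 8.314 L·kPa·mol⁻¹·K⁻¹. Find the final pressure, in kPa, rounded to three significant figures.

P₂ ≈ 352 kPa

From PV = nRT: V₁ = nRT₁/P₁ = 3.465 L.
V constant ⇒ P ∝ T: V₂ = V₁; P₂ = P₁·(T₂/T₁) = 351.6 kPa.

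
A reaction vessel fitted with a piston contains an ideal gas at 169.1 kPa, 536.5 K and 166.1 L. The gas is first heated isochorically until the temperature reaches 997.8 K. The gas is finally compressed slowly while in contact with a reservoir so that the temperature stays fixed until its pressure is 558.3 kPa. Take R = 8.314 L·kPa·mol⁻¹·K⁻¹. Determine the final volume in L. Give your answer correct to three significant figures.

V₃ ≈ 93.6 L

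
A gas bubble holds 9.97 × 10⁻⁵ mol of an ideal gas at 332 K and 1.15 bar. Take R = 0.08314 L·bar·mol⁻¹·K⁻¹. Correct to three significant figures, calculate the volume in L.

V ≈ 0.00239 L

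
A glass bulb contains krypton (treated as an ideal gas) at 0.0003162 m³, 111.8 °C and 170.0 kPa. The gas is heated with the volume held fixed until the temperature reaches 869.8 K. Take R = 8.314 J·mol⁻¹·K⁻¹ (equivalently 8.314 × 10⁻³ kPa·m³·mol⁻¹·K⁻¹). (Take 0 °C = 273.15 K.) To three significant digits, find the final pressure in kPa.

Convert: T₁ = 384.9 K.
Isochoric, so P/T is constant: V₂ = V₁; P₂ = P₁·(T₂/T₁) = 384.1 kPa.

P₂ ≈ 384 kPa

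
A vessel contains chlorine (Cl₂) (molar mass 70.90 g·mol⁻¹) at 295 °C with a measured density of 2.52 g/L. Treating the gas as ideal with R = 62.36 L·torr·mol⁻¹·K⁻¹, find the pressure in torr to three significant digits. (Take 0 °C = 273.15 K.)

P ≈ 1.26e+03 torr

ρ = PM/(RT) ⇒ P = ρRT/M = (2.52 × 62.36 × 568.1) / 70.90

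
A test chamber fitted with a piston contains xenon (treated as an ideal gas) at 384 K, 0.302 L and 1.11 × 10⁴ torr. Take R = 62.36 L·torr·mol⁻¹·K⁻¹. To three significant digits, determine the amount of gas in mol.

PV = nRT ⇒ n = PV/(RT) = (1.11e+04 × 0.302) / (62.36 × 384)

n ≈ 0.140 mol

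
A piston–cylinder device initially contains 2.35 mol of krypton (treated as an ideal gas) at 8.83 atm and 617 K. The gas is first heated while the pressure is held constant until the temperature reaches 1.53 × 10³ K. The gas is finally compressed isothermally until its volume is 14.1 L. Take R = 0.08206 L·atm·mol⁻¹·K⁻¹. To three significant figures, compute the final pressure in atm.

P₃ ≈ 20.9 atm

From PV = nRT: V₁ = nRT₁/P₁ = 13.47 L.
Isobaric, so V/T is constant: P₂ = P₁; V₂ = V₁·(T₂/T₁) = 33.41 L.
T constant ⇒ Boyle's law P V = const: T₃ = T₂; P₃ = P₂·(V₂/V₃) = 20.93 atm.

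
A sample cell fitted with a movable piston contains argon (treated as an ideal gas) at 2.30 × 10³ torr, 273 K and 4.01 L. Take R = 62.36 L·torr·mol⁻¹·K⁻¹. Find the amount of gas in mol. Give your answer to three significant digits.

n ≈ 0.542 mol

PV = nRT ⇒ n = PV/(RT) = (2.30e+03 × 4.01) / (62.36 × 273)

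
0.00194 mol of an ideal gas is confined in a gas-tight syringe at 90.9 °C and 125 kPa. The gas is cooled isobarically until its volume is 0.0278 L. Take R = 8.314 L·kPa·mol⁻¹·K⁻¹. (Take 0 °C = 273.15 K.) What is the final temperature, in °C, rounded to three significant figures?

Convert: T₁ = 364.0 K.
From PV = nRT: V₁ = nRT₁/P₁ = 0.04697 L.
P constant ⇒ V ∝ T: P₂ = P₁; T₂ = T₁·(V₂/V₁) = 215.4 K.

T₂ ≈ -57.7 °C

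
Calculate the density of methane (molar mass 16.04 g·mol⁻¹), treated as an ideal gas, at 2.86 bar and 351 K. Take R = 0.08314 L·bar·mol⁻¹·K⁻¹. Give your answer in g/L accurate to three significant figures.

ρ = PM/(RT) = (2.86 × 16.04) / (0.08314 × 351.0)

ρ ≈ 1.57 g/L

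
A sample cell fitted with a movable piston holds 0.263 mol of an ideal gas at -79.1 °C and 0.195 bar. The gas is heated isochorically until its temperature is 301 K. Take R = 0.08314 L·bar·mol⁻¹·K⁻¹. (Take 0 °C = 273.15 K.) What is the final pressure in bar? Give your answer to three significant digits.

P₂ ≈ 0.302 bar

Convert: T₁ = 194.0 K.
From PV = nRT: V₁ = nRT₁/P₁ = 21.76 L.
V constant ⇒ P ∝ T: V₂ = V₁; P₂ = P₁·(T₂/T₁) = 0.3025 bar.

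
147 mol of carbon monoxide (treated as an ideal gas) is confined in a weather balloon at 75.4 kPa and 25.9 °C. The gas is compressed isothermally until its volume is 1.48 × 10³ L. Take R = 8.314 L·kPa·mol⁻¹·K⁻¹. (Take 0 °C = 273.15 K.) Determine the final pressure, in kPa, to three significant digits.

Convert: T₁ = 299.0 K.
From PV = nRT: V₁ = nRT₁/P₁ = 4847 L.
Isothermal, so P V is constant: T₂ = T₁; P₂ = P₁·(V₁/V₂) = 247.0 kPa.

P₂ ≈ 247 kPa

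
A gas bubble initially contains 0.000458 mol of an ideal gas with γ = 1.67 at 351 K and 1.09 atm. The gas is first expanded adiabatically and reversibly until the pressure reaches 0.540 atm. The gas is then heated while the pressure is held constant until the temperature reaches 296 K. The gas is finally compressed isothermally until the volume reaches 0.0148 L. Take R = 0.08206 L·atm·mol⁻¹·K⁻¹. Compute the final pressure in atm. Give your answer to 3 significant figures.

P₄ ≈ 0.752 atm

From PV = nRT: V₁ = nRT₁/P₁ = 0.01210 L.
Adiabatic (γ = 1.67), T V^(γ−1) and P V^γ constant: T₂ = T₁·(P₂/P₁)^((γ−1)/γ) = 264.8 K; V₂ = V₁·(P₁/P₂)^(1/γ) = 0.01843 L.
Isobaric, so V/T is constant: P₃ = P₂; V₃ = V₂·(T₃/T₂) = 0.02060 L.
Isothermal, so P V is constant: T₄ = T₃; P₄ = P₃·(V₃/V₄) = 0.7517 atm.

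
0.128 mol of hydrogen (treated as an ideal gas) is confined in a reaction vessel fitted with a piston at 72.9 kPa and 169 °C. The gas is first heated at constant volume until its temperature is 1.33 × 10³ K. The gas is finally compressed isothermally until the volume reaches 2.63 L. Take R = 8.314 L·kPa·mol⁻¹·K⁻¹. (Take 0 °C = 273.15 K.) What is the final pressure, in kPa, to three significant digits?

P₃ ≈ 538 kPa

Convert: T₁ = 442.1 K.
From PV = nRT: V₁ = nRT₁/P₁ = 6.454 L.
Isochoric, so P/T is constant: V₂ = V₁; P₂ = P₁·(T₂/T₁) = 219.3 kPa.
Isothermal, so P V is constant: T₃ = T₂; P₃ = P₂·(V₂/V₃) = 538.2 kPa.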